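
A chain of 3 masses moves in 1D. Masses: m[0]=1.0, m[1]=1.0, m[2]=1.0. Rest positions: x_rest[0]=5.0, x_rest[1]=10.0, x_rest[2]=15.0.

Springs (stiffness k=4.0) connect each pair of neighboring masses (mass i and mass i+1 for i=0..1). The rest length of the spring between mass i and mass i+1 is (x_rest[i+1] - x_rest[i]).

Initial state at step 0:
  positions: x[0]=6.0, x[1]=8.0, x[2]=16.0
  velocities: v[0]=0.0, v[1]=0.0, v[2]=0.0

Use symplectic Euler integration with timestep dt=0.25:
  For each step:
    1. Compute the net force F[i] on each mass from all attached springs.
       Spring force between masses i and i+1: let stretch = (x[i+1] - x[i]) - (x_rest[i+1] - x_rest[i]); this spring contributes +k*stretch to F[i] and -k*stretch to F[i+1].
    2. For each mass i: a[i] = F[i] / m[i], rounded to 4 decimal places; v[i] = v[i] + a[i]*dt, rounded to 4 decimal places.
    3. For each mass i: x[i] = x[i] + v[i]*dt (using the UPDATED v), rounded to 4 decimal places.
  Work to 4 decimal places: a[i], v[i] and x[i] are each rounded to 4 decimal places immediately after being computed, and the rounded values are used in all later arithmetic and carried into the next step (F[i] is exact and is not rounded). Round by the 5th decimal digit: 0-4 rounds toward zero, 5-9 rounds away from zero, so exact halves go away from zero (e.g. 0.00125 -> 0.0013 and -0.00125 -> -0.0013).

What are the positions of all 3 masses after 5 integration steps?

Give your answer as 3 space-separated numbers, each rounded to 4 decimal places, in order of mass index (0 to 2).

Step 0: x=[6.0000 8.0000 16.0000] v=[0.0000 0.0000 0.0000]
Step 1: x=[5.2500 9.5000 15.2500] v=[-3.0000 6.0000 -3.0000]
Step 2: x=[4.3125 11.3750 14.3125] v=[-3.7500 7.5000 -3.7500]
Step 3: x=[3.8906 12.2188 13.8906] v=[-1.6875 3.3750 -1.6875]
Step 4: x=[4.3008 11.3985 14.3008] v=[1.6407 -3.2814 1.6407]
Step 5: x=[5.2354 9.5293 15.2354] v=[3.7384 -7.4768 3.7384]

Answer: 5.2354 9.5293 15.2354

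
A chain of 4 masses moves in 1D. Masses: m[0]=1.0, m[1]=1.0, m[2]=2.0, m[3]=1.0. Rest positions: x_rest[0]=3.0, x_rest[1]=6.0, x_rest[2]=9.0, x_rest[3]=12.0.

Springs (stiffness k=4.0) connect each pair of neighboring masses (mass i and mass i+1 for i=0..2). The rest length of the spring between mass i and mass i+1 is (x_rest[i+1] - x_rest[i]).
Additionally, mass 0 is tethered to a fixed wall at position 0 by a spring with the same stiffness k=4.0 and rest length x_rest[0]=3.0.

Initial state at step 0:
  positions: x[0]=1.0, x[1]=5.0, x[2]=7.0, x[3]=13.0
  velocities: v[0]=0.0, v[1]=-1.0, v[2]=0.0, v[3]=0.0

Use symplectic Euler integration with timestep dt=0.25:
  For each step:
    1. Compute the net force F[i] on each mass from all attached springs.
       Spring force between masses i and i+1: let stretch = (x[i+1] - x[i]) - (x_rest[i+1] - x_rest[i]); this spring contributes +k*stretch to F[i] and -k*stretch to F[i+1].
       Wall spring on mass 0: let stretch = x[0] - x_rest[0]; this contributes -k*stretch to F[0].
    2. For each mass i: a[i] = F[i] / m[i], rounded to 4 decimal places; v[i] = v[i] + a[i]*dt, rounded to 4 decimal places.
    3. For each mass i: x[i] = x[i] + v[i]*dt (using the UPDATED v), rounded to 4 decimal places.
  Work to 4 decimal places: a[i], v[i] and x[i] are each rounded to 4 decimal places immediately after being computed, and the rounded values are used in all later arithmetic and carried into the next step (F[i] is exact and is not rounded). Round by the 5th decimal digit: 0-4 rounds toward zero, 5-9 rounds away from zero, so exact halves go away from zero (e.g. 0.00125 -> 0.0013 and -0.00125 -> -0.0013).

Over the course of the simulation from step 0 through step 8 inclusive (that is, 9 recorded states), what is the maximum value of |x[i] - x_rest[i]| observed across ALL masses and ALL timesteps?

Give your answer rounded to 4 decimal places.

Answer: 2.8896

Derivation:
Step 0: x=[1.0000 5.0000 7.0000 13.0000] v=[0.0000 -1.0000 0.0000 0.0000]
Step 1: x=[1.7500 4.2500 7.5000 12.2500] v=[3.0000 -3.0000 2.0000 -3.0000]
Step 2: x=[2.6875 3.6875 8.1875 11.0625] v=[3.7500 -2.2500 2.7500 -4.7500]
Step 3: x=[3.2031 4.0000 8.6719 9.9063] v=[2.0625 1.2500 1.9375 -4.6250]
Step 4: x=[3.1172 5.2813 8.7266 9.1915] v=[-0.3437 5.1250 0.2188 -2.8594]
Step 5: x=[2.7930 6.8829 8.4088 9.1104] v=[-1.2968 6.4062 -1.2714 -0.3243]
Step 6: x=[2.7930 7.8435 7.9879 9.6039] v=[0.0001 3.8422 -1.6836 1.9741]
Step 7: x=[3.3574 7.5775 7.7510 10.4434] v=[2.2576 -1.0639 -0.9478 3.3581]
Step 8: x=[4.1375 6.2999 7.8289 11.3598] v=[3.1203 -5.1105 0.3117 3.6657]
Max displacement = 2.8896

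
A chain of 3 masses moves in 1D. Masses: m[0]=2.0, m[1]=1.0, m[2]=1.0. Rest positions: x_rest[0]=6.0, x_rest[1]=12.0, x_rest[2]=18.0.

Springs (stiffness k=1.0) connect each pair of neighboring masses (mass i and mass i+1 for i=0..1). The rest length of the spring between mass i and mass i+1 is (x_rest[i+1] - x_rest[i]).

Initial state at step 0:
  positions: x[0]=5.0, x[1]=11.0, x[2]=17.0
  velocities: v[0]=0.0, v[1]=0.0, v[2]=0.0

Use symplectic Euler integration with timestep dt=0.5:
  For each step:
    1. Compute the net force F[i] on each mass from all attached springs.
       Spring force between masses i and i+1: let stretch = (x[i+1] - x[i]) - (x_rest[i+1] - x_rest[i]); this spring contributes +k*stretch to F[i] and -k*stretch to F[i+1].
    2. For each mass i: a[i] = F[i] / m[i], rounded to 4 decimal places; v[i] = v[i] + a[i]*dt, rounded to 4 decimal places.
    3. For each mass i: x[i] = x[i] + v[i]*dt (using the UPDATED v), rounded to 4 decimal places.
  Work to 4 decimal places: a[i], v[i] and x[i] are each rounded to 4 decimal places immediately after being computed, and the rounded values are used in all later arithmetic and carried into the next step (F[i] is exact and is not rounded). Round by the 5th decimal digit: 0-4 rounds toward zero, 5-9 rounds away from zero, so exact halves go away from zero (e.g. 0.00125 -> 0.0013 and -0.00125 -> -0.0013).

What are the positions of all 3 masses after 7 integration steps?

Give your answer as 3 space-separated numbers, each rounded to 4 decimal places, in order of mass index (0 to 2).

Answer: 5.0000 11.0000 17.0000

Derivation:
Step 0: x=[5.0000 11.0000 17.0000] v=[0.0000 0.0000 0.0000]
Step 1: x=[5.0000 11.0000 17.0000] v=[0.0000 0.0000 0.0000]
Step 2: x=[5.0000 11.0000 17.0000] v=[0.0000 0.0000 0.0000]
Step 3: x=[5.0000 11.0000 17.0000] v=[0.0000 0.0000 0.0000]
Step 4: x=[5.0000 11.0000 17.0000] v=[0.0000 0.0000 0.0000]
Step 5: x=[5.0000 11.0000 17.0000] v=[0.0000 0.0000 0.0000]
Step 6: x=[5.0000 11.0000 17.0000] v=[0.0000 0.0000 0.0000]
Step 7: x=[5.0000 11.0000 17.0000] v=[0.0000 0.0000 0.0000]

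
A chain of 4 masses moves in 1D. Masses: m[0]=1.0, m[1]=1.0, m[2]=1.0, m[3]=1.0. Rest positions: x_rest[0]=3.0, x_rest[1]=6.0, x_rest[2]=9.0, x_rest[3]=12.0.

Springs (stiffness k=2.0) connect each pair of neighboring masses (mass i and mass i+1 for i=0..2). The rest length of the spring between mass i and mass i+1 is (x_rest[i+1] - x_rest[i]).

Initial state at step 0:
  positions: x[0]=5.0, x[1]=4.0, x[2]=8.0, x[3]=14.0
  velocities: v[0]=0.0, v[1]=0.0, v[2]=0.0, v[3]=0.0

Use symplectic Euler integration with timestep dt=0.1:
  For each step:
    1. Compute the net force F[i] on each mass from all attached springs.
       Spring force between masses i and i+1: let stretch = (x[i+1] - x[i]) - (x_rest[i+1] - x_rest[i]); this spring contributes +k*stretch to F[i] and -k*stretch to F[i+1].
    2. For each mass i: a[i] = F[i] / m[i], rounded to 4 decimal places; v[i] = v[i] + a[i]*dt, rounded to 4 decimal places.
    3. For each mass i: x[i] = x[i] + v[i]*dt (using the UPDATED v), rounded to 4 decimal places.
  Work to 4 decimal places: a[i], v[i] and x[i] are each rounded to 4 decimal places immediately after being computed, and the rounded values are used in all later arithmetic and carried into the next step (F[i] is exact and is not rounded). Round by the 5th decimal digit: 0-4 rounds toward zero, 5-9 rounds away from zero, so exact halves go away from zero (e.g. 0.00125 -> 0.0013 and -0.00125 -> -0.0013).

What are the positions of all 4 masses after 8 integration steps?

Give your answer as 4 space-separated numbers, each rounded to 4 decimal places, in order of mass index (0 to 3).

Step 0: x=[5.0000 4.0000 8.0000 14.0000] v=[0.0000 0.0000 0.0000 0.0000]
Step 1: x=[4.9200 4.1000 8.0400 13.9400] v=[-0.8000 1.0000 0.4000 -0.6000]
Step 2: x=[4.7636 4.2952 8.1192 13.8220] v=[-1.5640 1.9520 0.7920 -1.1800]
Step 3: x=[4.5378 4.5763 8.2360 13.6499] v=[-2.2577 2.8105 1.1678 -1.7206]
Step 4: x=[4.2528 4.9298 8.3879 13.4296] v=[-2.8500 3.5347 1.5186 -2.2034]
Step 5: x=[3.9213 5.3389 8.5714 13.1684] v=[-3.3146 4.0909 1.8353 -2.6117]
Step 6: x=[3.5582 5.7843 8.7822 12.8753] v=[-3.6311 4.4539 2.1082 -2.9311]
Step 7: x=[3.1796 6.2451 9.0149 12.5603] v=[-3.7859 4.6083 2.3272 -3.1497]
Step 8: x=[2.8023 6.7000 9.2631 12.2344] v=[-3.7728 4.5492 2.4823 -3.2588]

Answer: 2.8023 6.7000 9.2631 12.2344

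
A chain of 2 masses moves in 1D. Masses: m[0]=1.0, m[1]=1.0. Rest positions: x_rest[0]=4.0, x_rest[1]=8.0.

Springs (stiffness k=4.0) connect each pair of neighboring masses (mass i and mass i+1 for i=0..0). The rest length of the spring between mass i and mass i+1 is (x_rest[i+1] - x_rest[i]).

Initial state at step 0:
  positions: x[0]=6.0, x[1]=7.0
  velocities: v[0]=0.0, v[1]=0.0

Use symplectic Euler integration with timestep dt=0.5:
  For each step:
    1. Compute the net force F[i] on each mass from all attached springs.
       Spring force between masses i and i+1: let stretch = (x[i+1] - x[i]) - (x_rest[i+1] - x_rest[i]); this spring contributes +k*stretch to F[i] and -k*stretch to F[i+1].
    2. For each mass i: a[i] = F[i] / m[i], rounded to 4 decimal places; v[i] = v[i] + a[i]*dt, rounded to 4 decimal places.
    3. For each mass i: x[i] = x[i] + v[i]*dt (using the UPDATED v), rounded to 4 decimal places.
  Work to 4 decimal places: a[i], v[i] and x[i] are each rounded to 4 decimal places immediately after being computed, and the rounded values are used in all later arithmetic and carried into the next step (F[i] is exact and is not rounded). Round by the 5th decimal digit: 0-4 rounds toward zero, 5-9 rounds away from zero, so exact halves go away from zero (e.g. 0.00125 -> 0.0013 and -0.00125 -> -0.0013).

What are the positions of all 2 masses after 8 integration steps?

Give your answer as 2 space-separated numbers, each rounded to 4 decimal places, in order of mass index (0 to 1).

Answer: 6.0000 7.0000

Derivation:
Step 0: x=[6.0000 7.0000] v=[0.0000 0.0000]
Step 1: x=[3.0000 10.0000] v=[-6.0000 6.0000]
Step 2: x=[3.0000 10.0000] v=[0.0000 0.0000]
Step 3: x=[6.0000 7.0000] v=[6.0000 -6.0000]
Step 4: x=[6.0000 7.0000] v=[0.0000 0.0000]
Step 5: x=[3.0000 10.0000] v=[-6.0000 6.0000]
Step 6: x=[3.0000 10.0000] v=[0.0000 0.0000]
Step 7: x=[6.0000 7.0000] v=[6.0000 -6.0000]
Step 8: x=[6.0000 7.0000] v=[0.0000 0.0000]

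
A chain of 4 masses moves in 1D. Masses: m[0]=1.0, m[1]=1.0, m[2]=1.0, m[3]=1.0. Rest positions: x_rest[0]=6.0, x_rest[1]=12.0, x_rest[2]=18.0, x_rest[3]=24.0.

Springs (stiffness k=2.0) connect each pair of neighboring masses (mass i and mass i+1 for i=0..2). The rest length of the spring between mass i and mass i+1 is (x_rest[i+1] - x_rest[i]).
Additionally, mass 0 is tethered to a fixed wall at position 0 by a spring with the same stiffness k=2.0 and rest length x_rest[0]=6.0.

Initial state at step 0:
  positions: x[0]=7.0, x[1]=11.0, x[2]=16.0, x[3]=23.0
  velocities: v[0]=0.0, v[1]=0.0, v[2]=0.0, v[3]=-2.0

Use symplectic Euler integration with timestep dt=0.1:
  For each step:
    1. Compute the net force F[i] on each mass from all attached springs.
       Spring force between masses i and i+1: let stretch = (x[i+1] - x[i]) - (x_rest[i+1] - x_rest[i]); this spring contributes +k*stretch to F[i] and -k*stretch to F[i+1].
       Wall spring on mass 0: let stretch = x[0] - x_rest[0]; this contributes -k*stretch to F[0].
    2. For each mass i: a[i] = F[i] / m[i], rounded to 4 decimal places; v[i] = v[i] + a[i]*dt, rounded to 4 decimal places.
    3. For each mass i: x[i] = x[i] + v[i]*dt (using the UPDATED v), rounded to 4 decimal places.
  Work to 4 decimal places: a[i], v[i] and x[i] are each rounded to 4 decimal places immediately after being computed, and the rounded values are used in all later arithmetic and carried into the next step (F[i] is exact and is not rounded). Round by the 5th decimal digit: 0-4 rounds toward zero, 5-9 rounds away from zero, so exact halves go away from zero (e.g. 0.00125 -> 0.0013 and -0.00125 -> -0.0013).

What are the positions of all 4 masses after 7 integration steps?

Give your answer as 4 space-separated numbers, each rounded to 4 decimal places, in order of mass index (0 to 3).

Step 0: x=[7.0000 11.0000 16.0000 23.0000] v=[0.0000 0.0000 0.0000 -2.0000]
Step 1: x=[6.9400 11.0200 16.0400 22.7800] v=[-0.6000 0.2000 0.4000 -2.2000]
Step 2: x=[6.8228 11.0588 16.1144 22.5452] v=[-1.1720 0.3880 0.7440 -2.3480]
Step 3: x=[6.6539 11.1140 16.2163 22.3018] v=[-1.6894 0.5519 1.0190 -2.4342]
Step 4: x=[6.4411 11.1820 16.3379 22.0567] v=[-2.1282 0.6803 1.2156 -2.4513]
Step 5: x=[6.1943 11.2583 16.4707 21.8172] v=[-2.4682 0.7633 1.3282 -2.3951]
Step 6: x=[5.9249 11.3376 16.6062 21.5908] v=[-2.6943 0.7930 1.3550 -2.2644]
Step 7: x=[5.6452 11.4140 16.7360 21.3847] v=[-2.7967 0.7642 1.2982 -2.0613]

Answer: 5.6452 11.4140 16.7360 21.3847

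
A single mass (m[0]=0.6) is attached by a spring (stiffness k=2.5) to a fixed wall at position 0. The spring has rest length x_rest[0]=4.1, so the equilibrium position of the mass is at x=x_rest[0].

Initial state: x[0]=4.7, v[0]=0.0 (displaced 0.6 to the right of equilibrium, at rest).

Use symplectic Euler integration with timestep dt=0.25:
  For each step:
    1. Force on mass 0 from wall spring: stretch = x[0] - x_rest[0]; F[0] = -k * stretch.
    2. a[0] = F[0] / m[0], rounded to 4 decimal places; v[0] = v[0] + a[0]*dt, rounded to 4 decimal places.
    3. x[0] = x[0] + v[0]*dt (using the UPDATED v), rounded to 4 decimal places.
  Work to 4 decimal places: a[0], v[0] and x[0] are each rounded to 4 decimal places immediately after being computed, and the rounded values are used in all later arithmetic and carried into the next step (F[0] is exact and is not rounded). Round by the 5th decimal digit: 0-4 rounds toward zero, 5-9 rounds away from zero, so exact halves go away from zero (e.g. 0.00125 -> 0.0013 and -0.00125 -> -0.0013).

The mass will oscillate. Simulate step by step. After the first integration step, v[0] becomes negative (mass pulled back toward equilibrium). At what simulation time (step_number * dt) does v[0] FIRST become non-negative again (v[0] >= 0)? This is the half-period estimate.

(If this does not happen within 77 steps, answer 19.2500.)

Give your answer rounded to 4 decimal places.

Step 0: x=[4.7000] v=[0.0000]
Step 1: x=[4.5438] v=[-0.6250]
Step 2: x=[4.2720] v=[-1.0873]
Step 3: x=[3.9554] v=[-1.2665]
Step 4: x=[3.6764] v=[-1.1159]
Step 5: x=[3.5077] v=[-0.6747]
Step 6: x=[3.4933] v=[-0.0577]
Step 7: x=[3.6369] v=[0.5743]
First v>=0 after going negative at step 7, time=1.7500

Answer: 1.7500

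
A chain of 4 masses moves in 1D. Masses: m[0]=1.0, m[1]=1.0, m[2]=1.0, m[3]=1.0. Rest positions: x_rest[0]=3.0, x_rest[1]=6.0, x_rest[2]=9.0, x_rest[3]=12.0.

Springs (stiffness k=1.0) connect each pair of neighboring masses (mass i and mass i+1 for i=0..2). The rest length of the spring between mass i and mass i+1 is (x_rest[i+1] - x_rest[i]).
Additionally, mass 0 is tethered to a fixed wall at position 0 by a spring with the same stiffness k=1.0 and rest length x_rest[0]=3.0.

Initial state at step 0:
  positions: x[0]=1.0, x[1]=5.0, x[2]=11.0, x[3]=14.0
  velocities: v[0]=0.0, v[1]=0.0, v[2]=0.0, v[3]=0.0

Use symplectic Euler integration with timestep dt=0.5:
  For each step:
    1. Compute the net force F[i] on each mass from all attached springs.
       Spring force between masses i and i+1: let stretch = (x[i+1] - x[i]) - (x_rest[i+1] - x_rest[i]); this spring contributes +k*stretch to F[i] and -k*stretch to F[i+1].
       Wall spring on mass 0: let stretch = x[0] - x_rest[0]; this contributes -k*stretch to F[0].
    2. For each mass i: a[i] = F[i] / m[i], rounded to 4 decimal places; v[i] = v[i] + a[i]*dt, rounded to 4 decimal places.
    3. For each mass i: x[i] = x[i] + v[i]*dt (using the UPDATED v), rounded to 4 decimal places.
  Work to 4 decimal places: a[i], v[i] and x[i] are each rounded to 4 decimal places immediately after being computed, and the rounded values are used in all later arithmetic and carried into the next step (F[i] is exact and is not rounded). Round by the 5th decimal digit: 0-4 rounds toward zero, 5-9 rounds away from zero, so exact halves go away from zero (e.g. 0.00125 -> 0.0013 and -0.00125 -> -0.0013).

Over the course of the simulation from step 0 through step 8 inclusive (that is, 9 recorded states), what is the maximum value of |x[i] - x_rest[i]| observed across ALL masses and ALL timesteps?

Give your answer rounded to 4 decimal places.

Step 0: x=[1.0000 5.0000 11.0000 14.0000] v=[0.0000 0.0000 0.0000 0.0000]
Step 1: x=[1.7500 5.5000 10.2500 14.0000] v=[1.5000 1.0000 -1.5000 0.0000]
Step 2: x=[3.0000 6.2500 9.2500 13.8125] v=[2.5000 1.5000 -2.0000 -0.3750]
Step 3: x=[4.3125 6.9375 8.6406 13.2344] v=[2.6250 1.3750 -1.2188 -1.1563]
Step 4: x=[5.2032 7.3946 8.7539 12.2578] v=[1.7813 0.9141 0.2266 -1.9532]
Step 5: x=[5.3409 7.6437 9.4034 11.1552] v=[0.2754 0.4981 1.2989 -2.2052]
Step 6: x=[4.7191 7.7570 10.0509 10.3647] v=[-1.2437 0.2266 1.2950 -1.5811]
Step 7: x=[3.6770 7.6843 10.2034 10.2457] v=[-2.0843 -0.1454 0.3050 -0.2380]
Step 8: x=[2.7174 7.2396 9.7367 10.8662] v=[-1.9192 -0.8895 -0.9334 1.2409]
Max displacement = 2.3409

Answer: 2.3409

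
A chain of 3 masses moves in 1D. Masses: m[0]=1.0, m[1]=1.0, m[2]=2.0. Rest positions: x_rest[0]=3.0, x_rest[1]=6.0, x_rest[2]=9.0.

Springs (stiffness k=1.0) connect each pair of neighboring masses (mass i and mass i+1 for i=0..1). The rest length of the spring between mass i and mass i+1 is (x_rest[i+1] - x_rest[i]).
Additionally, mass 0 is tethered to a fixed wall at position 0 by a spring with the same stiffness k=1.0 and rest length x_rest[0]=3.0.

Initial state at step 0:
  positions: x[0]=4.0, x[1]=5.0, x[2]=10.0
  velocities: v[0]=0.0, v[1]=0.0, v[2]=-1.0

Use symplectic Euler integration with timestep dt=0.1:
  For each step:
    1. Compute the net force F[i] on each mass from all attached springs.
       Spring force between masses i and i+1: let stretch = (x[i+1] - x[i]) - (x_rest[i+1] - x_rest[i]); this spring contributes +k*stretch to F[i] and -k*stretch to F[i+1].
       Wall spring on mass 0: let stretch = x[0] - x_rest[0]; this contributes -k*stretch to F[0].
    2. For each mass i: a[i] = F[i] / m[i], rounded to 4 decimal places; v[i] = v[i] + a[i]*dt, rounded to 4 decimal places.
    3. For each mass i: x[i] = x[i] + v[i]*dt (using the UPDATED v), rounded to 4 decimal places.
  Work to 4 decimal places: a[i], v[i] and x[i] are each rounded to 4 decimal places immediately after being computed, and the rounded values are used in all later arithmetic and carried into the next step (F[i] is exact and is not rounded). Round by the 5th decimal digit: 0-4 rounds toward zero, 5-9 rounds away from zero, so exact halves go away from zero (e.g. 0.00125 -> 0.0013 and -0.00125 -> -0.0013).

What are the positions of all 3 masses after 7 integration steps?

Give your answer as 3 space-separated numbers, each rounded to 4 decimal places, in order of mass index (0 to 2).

Step 0: x=[4.0000 5.0000 10.0000] v=[0.0000 0.0000 -1.0000]
Step 1: x=[3.9700 5.0400 9.8900] v=[-0.3000 0.4000 -1.1000]
Step 2: x=[3.9110 5.1178 9.7708] v=[-0.5900 0.7780 -1.1925]
Step 3: x=[3.8250 5.2301 9.6433] v=[-0.8604 1.1226 -1.2752]
Step 4: x=[3.7148 5.3724 9.5087] v=[-1.1024 1.4234 -1.3459]
Step 5: x=[3.5840 5.5395 9.3684] v=[-1.3081 1.6713 -1.4027]
Step 6: x=[3.4369 5.7254 9.2240] v=[-1.4710 1.8586 -1.4442]
Step 7: x=[3.2783 5.9234 9.0771] v=[-1.5858 1.9796 -1.4691]

Answer: 3.2783 5.9234 9.0771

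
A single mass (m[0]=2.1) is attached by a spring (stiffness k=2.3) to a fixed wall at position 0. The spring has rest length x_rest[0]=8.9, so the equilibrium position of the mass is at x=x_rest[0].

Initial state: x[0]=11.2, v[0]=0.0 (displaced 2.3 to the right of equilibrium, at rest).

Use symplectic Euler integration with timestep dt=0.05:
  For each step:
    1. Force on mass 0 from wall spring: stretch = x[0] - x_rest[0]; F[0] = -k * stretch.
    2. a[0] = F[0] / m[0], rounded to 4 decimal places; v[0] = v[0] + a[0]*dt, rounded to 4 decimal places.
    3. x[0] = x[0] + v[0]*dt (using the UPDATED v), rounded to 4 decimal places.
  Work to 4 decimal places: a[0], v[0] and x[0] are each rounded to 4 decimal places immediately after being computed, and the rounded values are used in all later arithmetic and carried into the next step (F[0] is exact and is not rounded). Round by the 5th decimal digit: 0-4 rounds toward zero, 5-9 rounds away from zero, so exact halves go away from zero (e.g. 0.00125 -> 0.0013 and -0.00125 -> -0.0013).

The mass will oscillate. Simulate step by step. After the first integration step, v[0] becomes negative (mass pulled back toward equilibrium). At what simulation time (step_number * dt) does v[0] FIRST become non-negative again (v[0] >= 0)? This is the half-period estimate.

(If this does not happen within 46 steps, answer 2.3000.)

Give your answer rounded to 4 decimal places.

Answer: 2.3000

Derivation:
Step 0: x=[11.2000] v=[0.0000]
Step 1: x=[11.1937] v=[-0.1260]
Step 2: x=[11.1811] v=[-0.2516]
Step 3: x=[11.1623] v=[-0.3765]
Step 4: x=[11.1373] v=[-0.5004]
Step 5: x=[11.1062] v=[-0.6229]
Step 6: x=[11.0690] v=[-0.7437]
Step 7: x=[11.0259] v=[-0.8625]
Step 8: x=[10.9770] v=[-0.9789]
Step 9: x=[10.9224] v=[-1.0926]
Step 10: x=[10.8622] v=[-1.2034]
Step 11: x=[10.7967] v=[-1.3109]
Step 12: x=[10.7260] v=[-1.4148]
Step 13: x=[10.6503] v=[-1.5148]
Step 14: x=[10.5698] v=[-1.6107]
Step 15: x=[10.4847] v=[-1.7021]
Step 16: x=[10.3953] v=[-1.7889]
Step 17: x=[10.3018] v=[-1.8708]
Step 18: x=[10.2044] v=[-1.9476]
Step 19: x=[10.1035] v=[-2.0190]
Step 20: x=[9.9993] v=[-2.0849]
Step 21: x=[9.8920] v=[-2.1451]
Step 22: x=[9.7820] v=[-2.1994]
Step 23: x=[9.6696] v=[-2.2477]
Step 24: x=[9.5551] v=[-2.2898]
Step 25: x=[9.4388] v=[-2.3257]
Step 26: x=[9.3210] v=[-2.3552]
Step 27: x=[9.2021] v=[-2.3783]
Step 28: x=[9.0824] v=[-2.3948]
Step 29: x=[8.9622] v=[-2.4048]
Step 30: x=[8.8418] v=[-2.4082]
Step 31: x=[8.7216] v=[-2.4050]
Step 32: x=[8.6018] v=[-2.3952]
Step 33: x=[8.4829] v=[-2.3789]
Step 34: x=[8.3651] v=[-2.3561]
Step 35: x=[8.2488] v=[-2.3268]
Step 36: x=[8.1342] v=[-2.2911]
Step 37: x=[8.0217] v=[-2.2492]
Step 38: x=[7.9116] v=[-2.2011]
Step 39: x=[7.8043] v=[-2.1470]
Step 40: x=[7.7000] v=[-2.0870]
Step 41: x=[7.5989] v=[-2.0213]
Step 42: x=[7.5014] v=[-1.9501]
Step 43: x=[7.4077] v=[-1.8735]
Step 44: x=[7.3181] v=[-1.7918]
Step 45: x=[7.2328] v=[-1.7052]
Step 46: x=[7.1521] v=[-1.6139]
v[0] did not become non-negative within 46 steps; using fallback time=2.3000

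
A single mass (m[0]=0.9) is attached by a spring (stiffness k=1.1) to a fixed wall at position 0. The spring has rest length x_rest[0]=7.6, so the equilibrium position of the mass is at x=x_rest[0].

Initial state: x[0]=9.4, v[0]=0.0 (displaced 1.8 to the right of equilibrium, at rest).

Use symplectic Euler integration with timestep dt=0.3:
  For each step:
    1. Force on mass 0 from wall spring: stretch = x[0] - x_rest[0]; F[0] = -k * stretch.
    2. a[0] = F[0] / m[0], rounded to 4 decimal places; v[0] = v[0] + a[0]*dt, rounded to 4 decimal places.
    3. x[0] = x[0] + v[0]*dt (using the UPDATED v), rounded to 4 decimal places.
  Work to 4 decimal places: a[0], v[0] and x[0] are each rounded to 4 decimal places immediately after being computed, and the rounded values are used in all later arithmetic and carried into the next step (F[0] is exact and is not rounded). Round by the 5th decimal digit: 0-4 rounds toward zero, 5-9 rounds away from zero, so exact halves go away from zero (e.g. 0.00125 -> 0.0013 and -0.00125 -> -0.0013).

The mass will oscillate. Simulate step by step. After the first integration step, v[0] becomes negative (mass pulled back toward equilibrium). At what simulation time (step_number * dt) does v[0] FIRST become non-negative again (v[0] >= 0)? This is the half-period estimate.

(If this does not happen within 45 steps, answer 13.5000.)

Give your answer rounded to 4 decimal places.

Step 0: x=[9.4000] v=[0.0000]
Step 1: x=[9.2020] v=[-0.6600]
Step 2: x=[8.8278] v=[-1.2474]
Step 3: x=[8.3185] v=[-1.6976]
Step 4: x=[7.7302] v=[-1.9611]
Step 5: x=[7.1276] v=[-2.0088]
Step 6: x=[6.5769] v=[-1.8356]
Step 7: x=[6.1388] v=[-1.4605]
Step 8: x=[5.8614] v=[-0.9247]
Step 9: x=[5.7752] v=[-0.2872]
Step 10: x=[5.8898] v=[0.3819]
First v>=0 after going negative at step 10, time=3.0000

Answer: 3.0000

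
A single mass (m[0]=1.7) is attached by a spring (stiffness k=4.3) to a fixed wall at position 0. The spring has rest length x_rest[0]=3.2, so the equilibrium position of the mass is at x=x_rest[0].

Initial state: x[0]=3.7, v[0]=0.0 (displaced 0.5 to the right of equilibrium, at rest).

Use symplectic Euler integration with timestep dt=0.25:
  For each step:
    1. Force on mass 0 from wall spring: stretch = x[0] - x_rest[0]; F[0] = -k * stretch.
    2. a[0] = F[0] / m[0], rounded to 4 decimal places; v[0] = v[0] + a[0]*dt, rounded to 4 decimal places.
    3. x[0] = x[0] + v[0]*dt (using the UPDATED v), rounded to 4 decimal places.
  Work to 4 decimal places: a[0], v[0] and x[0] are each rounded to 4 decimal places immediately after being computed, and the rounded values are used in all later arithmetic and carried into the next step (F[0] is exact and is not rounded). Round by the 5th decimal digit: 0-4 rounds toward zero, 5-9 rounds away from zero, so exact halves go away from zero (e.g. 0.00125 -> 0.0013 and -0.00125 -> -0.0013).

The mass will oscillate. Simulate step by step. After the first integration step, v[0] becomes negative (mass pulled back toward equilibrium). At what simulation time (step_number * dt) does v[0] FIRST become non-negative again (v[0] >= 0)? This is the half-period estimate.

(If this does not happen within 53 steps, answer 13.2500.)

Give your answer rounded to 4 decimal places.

Step 0: x=[3.7000] v=[0.0000]
Step 1: x=[3.6210] v=[-0.3162]
Step 2: x=[3.4754] v=[-0.5824]
Step 3: x=[3.2863] v=[-0.7566]
Step 4: x=[3.0835] v=[-0.8112]
Step 5: x=[2.8991] v=[-0.7375]
Step 6: x=[2.7623] v=[-0.5472]
Step 7: x=[2.6947] v=[-0.2704]
Step 8: x=[2.7070] v=[0.0491]
First v>=0 after going negative at step 8, time=2.0000

Answer: 2.0000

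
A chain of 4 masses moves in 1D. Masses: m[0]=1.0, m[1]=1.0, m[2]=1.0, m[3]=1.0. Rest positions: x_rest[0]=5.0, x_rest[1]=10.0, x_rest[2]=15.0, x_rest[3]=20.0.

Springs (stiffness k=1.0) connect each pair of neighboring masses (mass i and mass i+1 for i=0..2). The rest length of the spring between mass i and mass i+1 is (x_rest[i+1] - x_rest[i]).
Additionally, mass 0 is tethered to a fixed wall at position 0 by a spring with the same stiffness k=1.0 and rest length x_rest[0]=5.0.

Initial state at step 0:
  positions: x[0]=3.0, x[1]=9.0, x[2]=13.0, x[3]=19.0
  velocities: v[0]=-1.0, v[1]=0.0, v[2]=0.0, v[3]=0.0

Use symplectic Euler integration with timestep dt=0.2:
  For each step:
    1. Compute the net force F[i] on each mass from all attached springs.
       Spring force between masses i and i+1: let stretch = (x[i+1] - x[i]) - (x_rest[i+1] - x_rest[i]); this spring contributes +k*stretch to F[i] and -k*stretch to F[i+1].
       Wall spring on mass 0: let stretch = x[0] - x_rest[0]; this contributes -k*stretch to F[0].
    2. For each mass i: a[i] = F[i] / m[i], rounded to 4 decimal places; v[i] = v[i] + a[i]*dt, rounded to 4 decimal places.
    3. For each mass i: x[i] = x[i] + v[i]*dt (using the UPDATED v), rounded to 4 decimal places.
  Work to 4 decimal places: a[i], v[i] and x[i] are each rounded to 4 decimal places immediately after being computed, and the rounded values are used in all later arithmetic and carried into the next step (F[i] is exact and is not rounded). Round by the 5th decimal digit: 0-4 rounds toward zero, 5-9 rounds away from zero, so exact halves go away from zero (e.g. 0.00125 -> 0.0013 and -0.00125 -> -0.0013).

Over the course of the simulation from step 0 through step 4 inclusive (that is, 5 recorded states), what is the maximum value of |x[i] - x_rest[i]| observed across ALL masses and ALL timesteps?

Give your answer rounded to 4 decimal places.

Answer: 2.0800

Derivation:
Step 0: x=[3.0000 9.0000 13.0000 19.0000] v=[-1.0000 0.0000 0.0000 0.0000]
Step 1: x=[2.9200 8.9200 13.0800 18.9600] v=[-0.4000 -0.4000 0.4000 -0.2000]
Step 2: x=[2.9632 8.7664 13.2288 18.8848] v=[0.2160 -0.7680 0.7440 -0.3760]
Step 3: x=[3.1200 8.5592 13.4253 18.7834] v=[0.7840 -1.0362 0.9827 -0.5072]
Step 4: x=[3.3696 8.3290 13.6415 18.6676] v=[1.2478 -1.1508 1.0811 -0.5788]
Max displacement = 2.0800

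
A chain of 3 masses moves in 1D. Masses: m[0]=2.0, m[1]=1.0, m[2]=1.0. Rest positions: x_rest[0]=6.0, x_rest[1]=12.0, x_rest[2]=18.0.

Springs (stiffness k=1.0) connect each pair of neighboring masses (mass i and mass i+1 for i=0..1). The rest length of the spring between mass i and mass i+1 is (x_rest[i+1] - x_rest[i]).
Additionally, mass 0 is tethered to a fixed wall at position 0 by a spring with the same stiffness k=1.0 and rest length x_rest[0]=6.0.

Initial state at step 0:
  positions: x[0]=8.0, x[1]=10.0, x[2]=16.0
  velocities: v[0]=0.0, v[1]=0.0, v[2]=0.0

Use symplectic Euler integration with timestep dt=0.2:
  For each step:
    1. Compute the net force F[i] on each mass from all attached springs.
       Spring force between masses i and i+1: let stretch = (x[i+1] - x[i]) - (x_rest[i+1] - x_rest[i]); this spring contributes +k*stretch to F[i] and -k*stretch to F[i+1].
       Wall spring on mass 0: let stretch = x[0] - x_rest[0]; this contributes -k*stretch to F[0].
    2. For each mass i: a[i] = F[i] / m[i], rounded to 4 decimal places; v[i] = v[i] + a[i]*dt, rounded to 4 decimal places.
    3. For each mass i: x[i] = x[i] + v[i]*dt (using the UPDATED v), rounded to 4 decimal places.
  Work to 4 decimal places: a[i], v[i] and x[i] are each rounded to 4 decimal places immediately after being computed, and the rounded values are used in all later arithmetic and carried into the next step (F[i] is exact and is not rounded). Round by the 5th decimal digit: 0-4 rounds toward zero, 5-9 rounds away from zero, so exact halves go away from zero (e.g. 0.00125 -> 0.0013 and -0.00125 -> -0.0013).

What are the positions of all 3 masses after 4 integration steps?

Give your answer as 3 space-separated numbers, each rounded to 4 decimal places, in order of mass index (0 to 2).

Answer: 6.9153 11.3497 16.0894

Derivation:
Step 0: x=[8.0000 10.0000 16.0000] v=[0.0000 0.0000 0.0000]
Step 1: x=[7.8800 10.1600 16.0000] v=[-0.6000 0.8000 0.0000]
Step 2: x=[7.6480 10.4624 16.0064] v=[-1.1600 1.5120 0.0320]
Step 3: x=[7.3193 10.8740 16.0310] v=[-1.6434 2.0579 0.1232]
Step 4: x=[6.9153 11.3497 16.0894] v=[-2.0199 2.3784 0.2918]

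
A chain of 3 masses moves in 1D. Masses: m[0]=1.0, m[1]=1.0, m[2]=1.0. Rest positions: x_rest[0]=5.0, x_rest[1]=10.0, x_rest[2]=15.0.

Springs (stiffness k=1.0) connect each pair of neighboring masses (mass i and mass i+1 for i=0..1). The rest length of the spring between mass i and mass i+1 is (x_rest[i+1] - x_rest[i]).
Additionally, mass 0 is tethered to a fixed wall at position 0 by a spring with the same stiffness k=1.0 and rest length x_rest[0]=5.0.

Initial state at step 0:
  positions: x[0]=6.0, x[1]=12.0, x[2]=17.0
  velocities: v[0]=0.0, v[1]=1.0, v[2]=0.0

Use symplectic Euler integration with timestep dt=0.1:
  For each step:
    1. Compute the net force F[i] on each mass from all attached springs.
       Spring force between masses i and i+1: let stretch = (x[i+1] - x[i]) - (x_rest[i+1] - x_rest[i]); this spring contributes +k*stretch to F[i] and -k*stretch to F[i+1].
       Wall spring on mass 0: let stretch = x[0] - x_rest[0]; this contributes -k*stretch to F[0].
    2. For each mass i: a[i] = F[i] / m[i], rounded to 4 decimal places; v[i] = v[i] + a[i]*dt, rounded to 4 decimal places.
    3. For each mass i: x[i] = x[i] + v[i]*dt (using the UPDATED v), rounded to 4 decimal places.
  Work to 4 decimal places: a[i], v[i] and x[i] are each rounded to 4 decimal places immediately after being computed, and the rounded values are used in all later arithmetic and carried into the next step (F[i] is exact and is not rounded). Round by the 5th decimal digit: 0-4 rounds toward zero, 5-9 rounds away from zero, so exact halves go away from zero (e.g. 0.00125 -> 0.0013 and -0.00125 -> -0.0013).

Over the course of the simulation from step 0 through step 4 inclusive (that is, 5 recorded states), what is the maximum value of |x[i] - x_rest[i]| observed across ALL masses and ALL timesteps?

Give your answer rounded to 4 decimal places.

Step 0: x=[6.0000 12.0000 17.0000] v=[0.0000 1.0000 0.0000]
Step 1: x=[6.0000 12.0900 17.0000] v=[0.0000 0.9000 0.0000]
Step 2: x=[6.0009 12.1682 17.0009] v=[0.0090 0.7820 0.0090]
Step 3: x=[6.0035 12.2331 17.0035] v=[0.0256 0.6485 0.0257]
Step 4: x=[6.0083 12.2834 17.0084] v=[0.0482 0.5026 0.0487]
Max displacement = 2.2834

Answer: 2.2834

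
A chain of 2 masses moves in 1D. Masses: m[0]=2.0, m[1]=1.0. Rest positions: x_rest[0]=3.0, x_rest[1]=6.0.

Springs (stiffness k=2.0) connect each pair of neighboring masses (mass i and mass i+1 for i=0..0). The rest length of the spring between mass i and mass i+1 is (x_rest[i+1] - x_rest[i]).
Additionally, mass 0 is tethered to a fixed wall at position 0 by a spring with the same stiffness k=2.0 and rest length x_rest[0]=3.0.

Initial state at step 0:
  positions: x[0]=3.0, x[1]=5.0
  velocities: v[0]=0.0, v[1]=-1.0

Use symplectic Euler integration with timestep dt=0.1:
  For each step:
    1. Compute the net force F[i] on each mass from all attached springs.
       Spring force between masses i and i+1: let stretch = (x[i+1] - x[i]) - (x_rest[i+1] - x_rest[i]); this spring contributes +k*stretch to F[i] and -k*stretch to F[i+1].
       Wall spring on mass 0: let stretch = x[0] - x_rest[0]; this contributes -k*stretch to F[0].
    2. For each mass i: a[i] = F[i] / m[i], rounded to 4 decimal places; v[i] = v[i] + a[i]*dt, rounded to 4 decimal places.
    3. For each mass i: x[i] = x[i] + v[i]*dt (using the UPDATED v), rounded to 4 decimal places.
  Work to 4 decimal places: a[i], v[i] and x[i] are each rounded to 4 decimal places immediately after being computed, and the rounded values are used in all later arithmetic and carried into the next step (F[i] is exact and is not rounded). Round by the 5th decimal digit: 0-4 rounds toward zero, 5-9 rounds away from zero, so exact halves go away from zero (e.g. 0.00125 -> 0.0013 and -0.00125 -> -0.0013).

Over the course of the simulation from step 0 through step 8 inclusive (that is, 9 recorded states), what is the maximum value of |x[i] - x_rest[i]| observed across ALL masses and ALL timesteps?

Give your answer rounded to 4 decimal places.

Step 0: x=[3.0000 5.0000] v=[0.0000 -1.0000]
Step 1: x=[2.9900 4.9200] v=[-0.1000 -0.8000]
Step 2: x=[2.9694 4.8614] v=[-0.2060 -0.5860]
Step 3: x=[2.9380 4.8250] v=[-0.3137 -0.3644]
Step 4: x=[2.8961 4.8108] v=[-0.4188 -0.1418]
Step 5: x=[2.8444 4.8183] v=[-0.5169 0.0753]
Step 6: x=[2.7840 4.8464] v=[-0.6040 0.2805]
Step 7: x=[2.7164 4.8932] v=[-0.6762 0.4680]
Step 8: x=[2.6434 4.9565] v=[-0.7302 0.6326]
Max displacement = 1.1892

Answer: 1.1892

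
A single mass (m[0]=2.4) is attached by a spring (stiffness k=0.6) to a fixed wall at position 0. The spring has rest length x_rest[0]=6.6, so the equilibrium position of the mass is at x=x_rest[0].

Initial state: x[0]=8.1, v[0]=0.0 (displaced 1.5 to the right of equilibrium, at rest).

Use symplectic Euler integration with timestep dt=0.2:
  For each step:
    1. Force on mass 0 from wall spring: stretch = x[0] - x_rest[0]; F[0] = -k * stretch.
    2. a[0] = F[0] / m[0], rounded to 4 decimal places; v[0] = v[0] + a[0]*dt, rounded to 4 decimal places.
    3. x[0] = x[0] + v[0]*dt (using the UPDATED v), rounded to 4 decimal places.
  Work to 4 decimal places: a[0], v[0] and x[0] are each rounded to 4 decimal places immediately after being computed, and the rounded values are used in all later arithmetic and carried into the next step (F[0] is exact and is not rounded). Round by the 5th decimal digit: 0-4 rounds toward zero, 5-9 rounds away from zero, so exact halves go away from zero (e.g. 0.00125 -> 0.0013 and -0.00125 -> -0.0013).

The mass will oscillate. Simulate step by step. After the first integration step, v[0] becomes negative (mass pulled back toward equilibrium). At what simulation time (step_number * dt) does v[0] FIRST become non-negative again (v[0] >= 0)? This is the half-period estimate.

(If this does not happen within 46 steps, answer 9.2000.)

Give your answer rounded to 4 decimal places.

Step 0: x=[8.1000] v=[0.0000]
Step 1: x=[8.0850] v=[-0.0750]
Step 2: x=[8.0551] v=[-0.1493]
Step 3: x=[8.0107] v=[-0.2221]
Step 4: x=[7.9522] v=[-0.2926]
Step 5: x=[7.8802] v=[-0.3602]
Step 6: x=[7.7954] v=[-0.4242]
Step 7: x=[7.6986] v=[-0.4840]
Step 8: x=[7.5908] v=[-0.5389]
Step 9: x=[7.4731] v=[-0.5884]
Step 10: x=[7.3467] v=[-0.6321]
Step 11: x=[7.2128] v=[-0.6694]
Step 12: x=[7.0728] v=[-0.7000]
Step 13: x=[6.9281] v=[-0.7236]
Step 14: x=[6.7801] v=[-0.7400]
Step 15: x=[6.6303] v=[-0.7490]
Step 16: x=[6.4802] v=[-0.7505]
Step 17: x=[6.3313] v=[-0.7445]
Step 18: x=[6.1851] v=[-0.7311]
Step 19: x=[6.0430] v=[-0.7104]
Step 20: x=[5.9065] v=[-0.6825]
Step 21: x=[5.7769] v=[-0.6478]
Step 22: x=[5.6556] v=[-0.6066]
Step 23: x=[5.5437] v=[-0.5594]
Step 24: x=[5.4424] v=[-0.5066]
Step 25: x=[5.3527] v=[-0.4487]
Step 26: x=[5.2754] v=[-0.3863]
Step 27: x=[5.2114] v=[-0.3201]
Step 28: x=[5.1613] v=[-0.2507]
Step 29: x=[5.1255] v=[-0.1788]
Step 30: x=[5.1045] v=[-0.1051]
Step 31: x=[5.0984] v=[-0.0303]
Step 32: x=[5.1074] v=[0.0448]
First v>=0 after going negative at step 32, time=6.4000

Answer: 6.4000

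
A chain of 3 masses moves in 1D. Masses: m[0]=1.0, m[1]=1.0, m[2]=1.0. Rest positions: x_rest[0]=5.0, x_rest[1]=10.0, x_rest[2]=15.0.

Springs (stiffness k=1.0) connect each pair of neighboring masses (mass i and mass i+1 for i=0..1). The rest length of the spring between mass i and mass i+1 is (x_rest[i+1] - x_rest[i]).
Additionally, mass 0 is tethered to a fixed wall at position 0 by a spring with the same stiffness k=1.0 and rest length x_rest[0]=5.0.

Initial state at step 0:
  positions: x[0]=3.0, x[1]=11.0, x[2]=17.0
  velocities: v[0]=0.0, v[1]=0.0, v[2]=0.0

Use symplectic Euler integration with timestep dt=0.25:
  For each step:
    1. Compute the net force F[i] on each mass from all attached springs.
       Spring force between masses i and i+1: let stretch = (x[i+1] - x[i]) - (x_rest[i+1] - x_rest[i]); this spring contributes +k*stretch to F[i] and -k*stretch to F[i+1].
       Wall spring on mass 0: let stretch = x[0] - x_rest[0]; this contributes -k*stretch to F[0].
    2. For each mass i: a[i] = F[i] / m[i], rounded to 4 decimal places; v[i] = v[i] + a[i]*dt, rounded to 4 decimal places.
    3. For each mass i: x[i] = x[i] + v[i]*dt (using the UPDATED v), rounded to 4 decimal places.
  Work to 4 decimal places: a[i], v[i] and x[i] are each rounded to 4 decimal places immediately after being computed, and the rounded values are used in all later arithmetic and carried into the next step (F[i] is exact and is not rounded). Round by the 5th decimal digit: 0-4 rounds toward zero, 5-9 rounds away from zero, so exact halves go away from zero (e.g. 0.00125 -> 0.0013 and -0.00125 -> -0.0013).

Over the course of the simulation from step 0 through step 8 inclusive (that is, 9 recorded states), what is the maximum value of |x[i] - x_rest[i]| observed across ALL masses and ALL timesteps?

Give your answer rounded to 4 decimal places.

Step 0: x=[3.0000 11.0000 17.0000] v=[0.0000 0.0000 0.0000]
Step 1: x=[3.3125 10.8750 16.9375] v=[1.2500 -0.5000 -0.2500]
Step 2: x=[3.8906 10.6563 16.8086] v=[2.3125 -0.8750 -0.5156]
Step 3: x=[4.6484 10.3992 16.6077] v=[3.0313 -1.0284 -0.8037]
Step 4: x=[5.4751 10.1707 16.3313] v=[3.3069 -0.9140 -1.1058]
Step 5: x=[6.2531 10.0338 15.9823] v=[3.1120 -0.5478 -1.3960]
Step 6: x=[6.8766 10.0323 15.5740] v=[2.4939 -0.0059 -1.6331]
Step 7: x=[7.2675 10.1800 15.1319] v=[1.5637 0.5906 -1.7685]
Step 8: x=[7.3863 10.4551 14.6928] v=[0.4750 1.1005 -1.7565]
Max displacement = 2.3863

Answer: 2.3863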